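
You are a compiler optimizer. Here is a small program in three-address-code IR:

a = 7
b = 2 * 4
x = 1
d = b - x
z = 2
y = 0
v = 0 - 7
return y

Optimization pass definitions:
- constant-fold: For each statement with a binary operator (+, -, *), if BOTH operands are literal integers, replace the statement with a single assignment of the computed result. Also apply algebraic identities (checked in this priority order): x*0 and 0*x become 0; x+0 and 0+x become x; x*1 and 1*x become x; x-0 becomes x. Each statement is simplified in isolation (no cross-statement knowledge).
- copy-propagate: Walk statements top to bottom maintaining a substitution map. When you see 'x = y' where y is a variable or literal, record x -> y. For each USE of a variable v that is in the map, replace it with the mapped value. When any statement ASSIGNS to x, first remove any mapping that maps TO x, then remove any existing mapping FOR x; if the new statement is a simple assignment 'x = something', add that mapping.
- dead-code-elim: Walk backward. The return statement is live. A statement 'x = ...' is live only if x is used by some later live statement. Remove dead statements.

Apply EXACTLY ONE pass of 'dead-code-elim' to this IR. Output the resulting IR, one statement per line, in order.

Applying dead-code-elim statement-by-statement:
  [8] return y  -> KEEP (return); live=['y']
  [7] v = 0 - 7  -> DEAD (v not live)
  [6] y = 0  -> KEEP; live=[]
  [5] z = 2  -> DEAD (z not live)
  [4] d = b - x  -> DEAD (d not live)
  [3] x = 1  -> DEAD (x not live)
  [2] b = 2 * 4  -> DEAD (b not live)
  [1] a = 7  -> DEAD (a not live)
Result (2 stmts):
  y = 0
  return y

Answer: y = 0
return y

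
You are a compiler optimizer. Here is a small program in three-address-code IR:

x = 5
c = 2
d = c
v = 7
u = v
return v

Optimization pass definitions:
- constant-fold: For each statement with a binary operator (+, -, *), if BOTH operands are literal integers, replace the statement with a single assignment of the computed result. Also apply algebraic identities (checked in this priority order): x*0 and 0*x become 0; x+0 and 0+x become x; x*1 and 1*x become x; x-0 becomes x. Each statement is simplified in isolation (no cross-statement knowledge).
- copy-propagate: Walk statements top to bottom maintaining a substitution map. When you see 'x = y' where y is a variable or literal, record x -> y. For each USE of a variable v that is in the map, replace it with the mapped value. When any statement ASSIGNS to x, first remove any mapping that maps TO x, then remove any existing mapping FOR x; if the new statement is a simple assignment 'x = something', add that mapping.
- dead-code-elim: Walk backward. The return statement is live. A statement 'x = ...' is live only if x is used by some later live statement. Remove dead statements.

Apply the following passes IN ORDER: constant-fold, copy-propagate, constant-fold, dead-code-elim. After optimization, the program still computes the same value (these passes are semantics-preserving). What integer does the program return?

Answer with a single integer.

Initial IR:
  x = 5
  c = 2
  d = c
  v = 7
  u = v
  return v
After constant-fold (6 stmts):
  x = 5
  c = 2
  d = c
  v = 7
  u = v
  return v
After copy-propagate (6 stmts):
  x = 5
  c = 2
  d = 2
  v = 7
  u = 7
  return 7
After constant-fold (6 stmts):
  x = 5
  c = 2
  d = 2
  v = 7
  u = 7
  return 7
After dead-code-elim (1 stmts):
  return 7
Evaluate:
  x = 5  =>  x = 5
  c = 2  =>  c = 2
  d = c  =>  d = 2
  v = 7  =>  v = 7
  u = v  =>  u = 7
  return v = 7

Answer: 7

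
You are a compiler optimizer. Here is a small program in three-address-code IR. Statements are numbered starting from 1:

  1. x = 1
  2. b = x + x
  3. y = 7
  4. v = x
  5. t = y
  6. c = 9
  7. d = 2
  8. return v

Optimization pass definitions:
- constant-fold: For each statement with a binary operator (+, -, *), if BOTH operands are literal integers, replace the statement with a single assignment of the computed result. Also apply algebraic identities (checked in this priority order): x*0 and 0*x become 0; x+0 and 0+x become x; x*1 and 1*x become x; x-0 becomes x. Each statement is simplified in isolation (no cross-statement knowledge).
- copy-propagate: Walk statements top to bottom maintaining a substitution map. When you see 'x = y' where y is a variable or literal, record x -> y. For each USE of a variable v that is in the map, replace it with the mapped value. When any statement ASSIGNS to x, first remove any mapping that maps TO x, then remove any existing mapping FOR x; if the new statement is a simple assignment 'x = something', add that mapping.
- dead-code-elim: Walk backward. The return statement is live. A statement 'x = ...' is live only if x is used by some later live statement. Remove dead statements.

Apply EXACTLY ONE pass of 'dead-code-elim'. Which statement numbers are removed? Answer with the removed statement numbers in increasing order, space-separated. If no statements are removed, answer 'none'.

Answer: 2 3 5 6 7

Derivation:
Backward liveness scan:
Stmt 1 'x = 1': KEEP (x is live); live-in = []
Stmt 2 'b = x + x': DEAD (b not in live set ['x'])
Stmt 3 'y = 7': DEAD (y not in live set ['x'])
Stmt 4 'v = x': KEEP (v is live); live-in = ['x']
Stmt 5 't = y': DEAD (t not in live set ['v'])
Stmt 6 'c = 9': DEAD (c not in live set ['v'])
Stmt 7 'd = 2': DEAD (d not in live set ['v'])
Stmt 8 'return v': KEEP (return); live-in = ['v']
Removed statement numbers: [2, 3, 5, 6, 7]
Surviving IR:
  x = 1
  v = x
  return v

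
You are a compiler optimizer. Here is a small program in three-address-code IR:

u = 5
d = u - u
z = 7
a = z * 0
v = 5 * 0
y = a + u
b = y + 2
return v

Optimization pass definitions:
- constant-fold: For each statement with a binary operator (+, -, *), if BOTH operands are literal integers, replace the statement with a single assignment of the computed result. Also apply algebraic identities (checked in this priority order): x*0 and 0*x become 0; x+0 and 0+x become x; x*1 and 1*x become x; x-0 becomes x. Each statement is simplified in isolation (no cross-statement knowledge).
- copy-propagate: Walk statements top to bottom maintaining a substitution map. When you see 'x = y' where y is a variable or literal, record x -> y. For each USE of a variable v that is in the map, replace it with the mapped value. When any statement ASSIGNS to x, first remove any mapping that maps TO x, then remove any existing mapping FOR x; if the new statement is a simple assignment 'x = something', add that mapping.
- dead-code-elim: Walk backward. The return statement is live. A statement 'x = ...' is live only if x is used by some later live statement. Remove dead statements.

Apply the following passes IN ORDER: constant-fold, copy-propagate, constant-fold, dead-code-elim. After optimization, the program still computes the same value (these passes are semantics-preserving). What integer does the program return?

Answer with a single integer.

Answer: 0

Derivation:
Initial IR:
  u = 5
  d = u - u
  z = 7
  a = z * 0
  v = 5 * 0
  y = a + u
  b = y + 2
  return v
After constant-fold (8 stmts):
  u = 5
  d = u - u
  z = 7
  a = 0
  v = 0
  y = a + u
  b = y + 2
  return v
After copy-propagate (8 stmts):
  u = 5
  d = 5 - 5
  z = 7
  a = 0
  v = 0
  y = 0 + 5
  b = y + 2
  return 0
After constant-fold (8 stmts):
  u = 5
  d = 0
  z = 7
  a = 0
  v = 0
  y = 5
  b = y + 2
  return 0
After dead-code-elim (1 stmts):
  return 0
Evaluate:
  u = 5  =>  u = 5
  d = u - u  =>  d = 0
  z = 7  =>  z = 7
  a = z * 0  =>  a = 0
  v = 5 * 0  =>  v = 0
  y = a + u  =>  y = 5
  b = y + 2  =>  b = 7
  return v = 0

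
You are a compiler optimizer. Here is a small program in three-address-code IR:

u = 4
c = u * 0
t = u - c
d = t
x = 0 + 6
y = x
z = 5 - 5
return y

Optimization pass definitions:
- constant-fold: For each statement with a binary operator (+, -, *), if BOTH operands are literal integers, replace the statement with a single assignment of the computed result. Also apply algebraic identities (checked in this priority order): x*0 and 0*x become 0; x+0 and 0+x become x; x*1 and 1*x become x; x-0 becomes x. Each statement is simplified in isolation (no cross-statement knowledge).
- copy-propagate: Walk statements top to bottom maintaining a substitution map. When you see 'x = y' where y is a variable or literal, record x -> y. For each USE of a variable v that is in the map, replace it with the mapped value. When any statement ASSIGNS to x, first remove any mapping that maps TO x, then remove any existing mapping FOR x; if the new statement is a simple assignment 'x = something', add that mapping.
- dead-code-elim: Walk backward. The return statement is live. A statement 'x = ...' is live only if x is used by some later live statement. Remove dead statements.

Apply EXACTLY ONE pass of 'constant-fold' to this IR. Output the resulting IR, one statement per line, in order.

Applying constant-fold statement-by-statement:
  [1] u = 4  (unchanged)
  [2] c = u * 0  -> c = 0
  [3] t = u - c  (unchanged)
  [4] d = t  (unchanged)
  [5] x = 0 + 6  -> x = 6
  [6] y = x  (unchanged)
  [7] z = 5 - 5  -> z = 0
  [8] return y  (unchanged)
Result (8 stmts):
  u = 4
  c = 0
  t = u - c
  d = t
  x = 6
  y = x
  z = 0
  return y

Answer: u = 4
c = 0
t = u - c
d = t
x = 6
y = x
z = 0
return y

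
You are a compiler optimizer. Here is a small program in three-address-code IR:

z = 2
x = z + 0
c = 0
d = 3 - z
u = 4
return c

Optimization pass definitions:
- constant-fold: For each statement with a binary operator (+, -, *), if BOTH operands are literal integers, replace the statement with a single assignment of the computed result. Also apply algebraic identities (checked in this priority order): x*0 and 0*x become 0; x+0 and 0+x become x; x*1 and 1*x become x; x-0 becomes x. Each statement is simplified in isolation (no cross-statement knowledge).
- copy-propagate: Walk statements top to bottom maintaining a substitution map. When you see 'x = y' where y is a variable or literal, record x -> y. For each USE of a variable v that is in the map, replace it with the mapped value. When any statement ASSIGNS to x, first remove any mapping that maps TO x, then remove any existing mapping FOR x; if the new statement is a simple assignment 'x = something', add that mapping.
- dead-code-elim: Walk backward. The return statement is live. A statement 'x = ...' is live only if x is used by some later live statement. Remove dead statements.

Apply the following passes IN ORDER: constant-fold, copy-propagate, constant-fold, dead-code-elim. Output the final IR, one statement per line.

Answer: return 0

Derivation:
Initial IR:
  z = 2
  x = z + 0
  c = 0
  d = 3 - z
  u = 4
  return c
After constant-fold (6 stmts):
  z = 2
  x = z
  c = 0
  d = 3 - z
  u = 4
  return c
After copy-propagate (6 stmts):
  z = 2
  x = 2
  c = 0
  d = 3 - 2
  u = 4
  return 0
After constant-fold (6 stmts):
  z = 2
  x = 2
  c = 0
  d = 1
  u = 4
  return 0
After dead-code-elim (1 stmts):
  return 0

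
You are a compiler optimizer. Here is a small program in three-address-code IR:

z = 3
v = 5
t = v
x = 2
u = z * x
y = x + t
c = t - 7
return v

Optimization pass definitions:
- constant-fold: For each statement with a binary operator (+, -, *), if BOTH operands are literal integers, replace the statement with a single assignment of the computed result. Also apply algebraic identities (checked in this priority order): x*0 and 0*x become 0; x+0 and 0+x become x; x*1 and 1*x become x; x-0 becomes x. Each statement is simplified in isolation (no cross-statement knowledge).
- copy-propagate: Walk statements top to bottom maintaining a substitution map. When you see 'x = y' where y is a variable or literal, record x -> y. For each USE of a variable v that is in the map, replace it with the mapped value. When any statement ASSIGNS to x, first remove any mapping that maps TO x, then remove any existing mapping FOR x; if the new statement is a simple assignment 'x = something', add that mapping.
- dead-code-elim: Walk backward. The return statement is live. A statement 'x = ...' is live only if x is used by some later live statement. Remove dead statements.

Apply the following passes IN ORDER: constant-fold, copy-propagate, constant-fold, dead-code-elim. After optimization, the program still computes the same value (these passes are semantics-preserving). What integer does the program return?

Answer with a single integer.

Initial IR:
  z = 3
  v = 5
  t = v
  x = 2
  u = z * x
  y = x + t
  c = t - 7
  return v
After constant-fold (8 stmts):
  z = 3
  v = 5
  t = v
  x = 2
  u = z * x
  y = x + t
  c = t - 7
  return v
After copy-propagate (8 stmts):
  z = 3
  v = 5
  t = 5
  x = 2
  u = 3 * 2
  y = 2 + 5
  c = 5 - 7
  return 5
After constant-fold (8 stmts):
  z = 3
  v = 5
  t = 5
  x = 2
  u = 6
  y = 7
  c = -2
  return 5
After dead-code-elim (1 stmts):
  return 5
Evaluate:
  z = 3  =>  z = 3
  v = 5  =>  v = 5
  t = v  =>  t = 5
  x = 2  =>  x = 2
  u = z * x  =>  u = 6
  y = x + t  =>  y = 7
  c = t - 7  =>  c = -2
  return v = 5

Answer: 5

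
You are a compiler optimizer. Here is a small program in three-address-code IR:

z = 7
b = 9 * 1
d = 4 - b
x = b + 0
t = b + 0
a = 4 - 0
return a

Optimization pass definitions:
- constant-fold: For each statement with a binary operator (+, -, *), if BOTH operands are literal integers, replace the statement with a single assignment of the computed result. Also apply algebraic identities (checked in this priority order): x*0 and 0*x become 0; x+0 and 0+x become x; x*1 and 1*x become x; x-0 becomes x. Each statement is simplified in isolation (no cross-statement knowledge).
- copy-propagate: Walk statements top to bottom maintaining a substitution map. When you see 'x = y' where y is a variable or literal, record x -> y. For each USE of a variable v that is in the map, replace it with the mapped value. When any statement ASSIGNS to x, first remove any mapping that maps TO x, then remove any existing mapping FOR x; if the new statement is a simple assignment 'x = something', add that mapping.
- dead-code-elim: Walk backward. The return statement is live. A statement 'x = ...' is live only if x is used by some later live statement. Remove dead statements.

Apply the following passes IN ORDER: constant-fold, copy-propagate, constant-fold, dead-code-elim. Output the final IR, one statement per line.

Answer: return 4

Derivation:
Initial IR:
  z = 7
  b = 9 * 1
  d = 4 - b
  x = b + 0
  t = b + 0
  a = 4 - 0
  return a
After constant-fold (7 stmts):
  z = 7
  b = 9
  d = 4 - b
  x = b
  t = b
  a = 4
  return a
After copy-propagate (7 stmts):
  z = 7
  b = 9
  d = 4 - 9
  x = 9
  t = 9
  a = 4
  return 4
After constant-fold (7 stmts):
  z = 7
  b = 9
  d = -5
  x = 9
  t = 9
  a = 4
  return 4
After dead-code-elim (1 stmts):
  return 4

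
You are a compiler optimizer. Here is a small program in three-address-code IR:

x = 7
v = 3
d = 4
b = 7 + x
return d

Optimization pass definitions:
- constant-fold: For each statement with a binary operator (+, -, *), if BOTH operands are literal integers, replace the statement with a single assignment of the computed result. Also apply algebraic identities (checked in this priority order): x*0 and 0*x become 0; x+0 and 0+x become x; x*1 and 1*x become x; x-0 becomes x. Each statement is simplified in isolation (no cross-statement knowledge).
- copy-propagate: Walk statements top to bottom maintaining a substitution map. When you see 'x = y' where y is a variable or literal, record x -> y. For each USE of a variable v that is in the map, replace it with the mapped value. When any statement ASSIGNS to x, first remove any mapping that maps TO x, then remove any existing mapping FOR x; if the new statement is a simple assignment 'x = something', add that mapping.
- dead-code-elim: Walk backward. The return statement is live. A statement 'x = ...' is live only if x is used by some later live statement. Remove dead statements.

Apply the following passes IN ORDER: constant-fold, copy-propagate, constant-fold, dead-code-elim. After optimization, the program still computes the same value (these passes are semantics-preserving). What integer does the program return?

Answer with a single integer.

Answer: 4

Derivation:
Initial IR:
  x = 7
  v = 3
  d = 4
  b = 7 + x
  return d
After constant-fold (5 stmts):
  x = 7
  v = 3
  d = 4
  b = 7 + x
  return d
After copy-propagate (5 stmts):
  x = 7
  v = 3
  d = 4
  b = 7 + 7
  return 4
After constant-fold (5 stmts):
  x = 7
  v = 3
  d = 4
  b = 14
  return 4
After dead-code-elim (1 stmts):
  return 4
Evaluate:
  x = 7  =>  x = 7
  v = 3  =>  v = 3
  d = 4  =>  d = 4
  b = 7 + x  =>  b = 14
  return d = 4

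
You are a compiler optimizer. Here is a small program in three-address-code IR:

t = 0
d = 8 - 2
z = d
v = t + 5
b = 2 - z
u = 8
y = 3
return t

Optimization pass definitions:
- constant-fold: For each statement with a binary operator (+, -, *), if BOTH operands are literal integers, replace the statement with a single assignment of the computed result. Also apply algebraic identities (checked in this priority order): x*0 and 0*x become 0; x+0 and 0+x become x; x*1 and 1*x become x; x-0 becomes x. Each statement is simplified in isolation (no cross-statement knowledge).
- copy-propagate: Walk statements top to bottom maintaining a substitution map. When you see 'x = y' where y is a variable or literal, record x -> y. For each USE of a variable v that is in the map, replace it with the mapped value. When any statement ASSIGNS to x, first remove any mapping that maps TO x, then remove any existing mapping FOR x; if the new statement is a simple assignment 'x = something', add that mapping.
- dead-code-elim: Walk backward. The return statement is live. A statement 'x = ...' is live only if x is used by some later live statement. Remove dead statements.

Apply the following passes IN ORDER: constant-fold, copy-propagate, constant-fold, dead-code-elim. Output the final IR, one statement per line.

Initial IR:
  t = 0
  d = 8 - 2
  z = d
  v = t + 5
  b = 2 - z
  u = 8
  y = 3
  return t
After constant-fold (8 stmts):
  t = 0
  d = 6
  z = d
  v = t + 5
  b = 2 - z
  u = 8
  y = 3
  return t
After copy-propagate (8 stmts):
  t = 0
  d = 6
  z = 6
  v = 0 + 5
  b = 2 - 6
  u = 8
  y = 3
  return 0
After constant-fold (8 stmts):
  t = 0
  d = 6
  z = 6
  v = 5
  b = -4
  u = 8
  y = 3
  return 0
After dead-code-elim (1 stmts):
  return 0

Answer: return 0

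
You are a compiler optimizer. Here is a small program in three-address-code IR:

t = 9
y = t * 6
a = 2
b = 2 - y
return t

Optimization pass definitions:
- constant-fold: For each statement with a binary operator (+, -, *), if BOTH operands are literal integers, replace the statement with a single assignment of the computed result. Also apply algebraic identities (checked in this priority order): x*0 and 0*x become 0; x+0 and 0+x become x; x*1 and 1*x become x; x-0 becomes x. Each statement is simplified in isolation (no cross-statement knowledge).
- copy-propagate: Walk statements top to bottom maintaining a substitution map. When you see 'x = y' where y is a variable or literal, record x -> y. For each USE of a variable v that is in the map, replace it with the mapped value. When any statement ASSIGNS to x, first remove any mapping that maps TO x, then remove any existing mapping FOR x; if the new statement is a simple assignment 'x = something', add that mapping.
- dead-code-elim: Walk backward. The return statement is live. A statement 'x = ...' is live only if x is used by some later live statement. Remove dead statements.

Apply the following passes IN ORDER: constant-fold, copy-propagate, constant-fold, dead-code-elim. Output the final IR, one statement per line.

Answer: return 9

Derivation:
Initial IR:
  t = 9
  y = t * 6
  a = 2
  b = 2 - y
  return t
After constant-fold (5 stmts):
  t = 9
  y = t * 6
  a = 2
  b = 2 - y
  return t
After copy-propagate (5 stmts):
  t = 9
  y = 9 * 6
  a = 2
  b = 2 - y
  return 9
After constant-fold (5 stmts):
  t = 9
  y = 54
  a = 2
  b = 2 - y
  return 9
After dead-code-elim (1 stmts):
  return 9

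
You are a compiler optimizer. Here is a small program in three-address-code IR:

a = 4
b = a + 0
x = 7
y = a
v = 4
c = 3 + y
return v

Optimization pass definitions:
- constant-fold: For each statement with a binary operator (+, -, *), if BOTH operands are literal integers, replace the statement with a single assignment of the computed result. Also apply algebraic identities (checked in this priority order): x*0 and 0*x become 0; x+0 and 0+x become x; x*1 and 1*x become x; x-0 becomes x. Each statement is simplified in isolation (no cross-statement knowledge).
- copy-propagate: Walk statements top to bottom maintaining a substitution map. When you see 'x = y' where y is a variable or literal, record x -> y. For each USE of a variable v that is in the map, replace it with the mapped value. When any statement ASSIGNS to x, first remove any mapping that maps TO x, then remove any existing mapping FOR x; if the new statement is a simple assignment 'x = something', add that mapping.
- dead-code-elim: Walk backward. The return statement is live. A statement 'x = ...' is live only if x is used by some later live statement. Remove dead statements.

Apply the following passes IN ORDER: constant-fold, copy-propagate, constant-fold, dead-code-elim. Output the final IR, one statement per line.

Answer: return 4

Derivation:
Initial IR:
  a = 4
  b = a + 0
  x = 7
  y = a
  v = 4
  c = 3 + y
  return v
After constant-fold (7 stmts):
  a = 4
  b = a
  x = 7
  y = a
  v = 4
  c = 3 + y
  return v
After copy-propagate (7 stmts):
  a = 4
  b = 4
  x = 7
  y = 4
  v = 4
  c = 3 + 4
  return 4
After constant-fold (7 stmts):
  a = 4
  b = 4
  x = 7
  y = 4
  v = 4
  c = 7
  return 4
After dead-code-elim (1 stmts):
  return 4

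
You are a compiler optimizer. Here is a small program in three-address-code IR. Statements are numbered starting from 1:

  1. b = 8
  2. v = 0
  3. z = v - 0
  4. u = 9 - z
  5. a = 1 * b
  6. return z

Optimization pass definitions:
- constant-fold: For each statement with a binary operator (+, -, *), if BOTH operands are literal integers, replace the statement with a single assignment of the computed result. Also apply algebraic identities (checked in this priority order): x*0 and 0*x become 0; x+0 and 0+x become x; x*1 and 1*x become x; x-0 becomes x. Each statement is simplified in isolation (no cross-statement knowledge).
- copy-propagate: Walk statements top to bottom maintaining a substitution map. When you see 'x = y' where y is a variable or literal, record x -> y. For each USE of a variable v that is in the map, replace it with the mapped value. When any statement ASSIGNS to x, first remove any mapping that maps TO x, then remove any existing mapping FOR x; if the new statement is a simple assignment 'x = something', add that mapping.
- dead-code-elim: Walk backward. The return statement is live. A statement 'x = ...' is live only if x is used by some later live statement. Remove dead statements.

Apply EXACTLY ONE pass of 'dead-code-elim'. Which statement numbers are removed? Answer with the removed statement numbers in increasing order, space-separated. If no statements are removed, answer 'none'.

Answer: 1 4 5

Derivation:
Backward liveness scan:
Stmt 1 'b = 8': DEAD (b not in live set [])
Stmt 2 'v = 0': KEEP (v is live); live-in = []
Stmt 3 'z = v - 0': KEEP (z is live); live-in = ['v']
Stmt 4 'u = 9 - z': DEAD (u not in live set ['z'])
Stmt 5 'a = 1 * b': DEAD (a not in live set ['z'])
Stmt 6 'return z': KEEP (return); live-in = ['z']
Removed statement numbers: [1, 4, 5]
Surviving IR:
  v = 0
  z = v - 0
  return z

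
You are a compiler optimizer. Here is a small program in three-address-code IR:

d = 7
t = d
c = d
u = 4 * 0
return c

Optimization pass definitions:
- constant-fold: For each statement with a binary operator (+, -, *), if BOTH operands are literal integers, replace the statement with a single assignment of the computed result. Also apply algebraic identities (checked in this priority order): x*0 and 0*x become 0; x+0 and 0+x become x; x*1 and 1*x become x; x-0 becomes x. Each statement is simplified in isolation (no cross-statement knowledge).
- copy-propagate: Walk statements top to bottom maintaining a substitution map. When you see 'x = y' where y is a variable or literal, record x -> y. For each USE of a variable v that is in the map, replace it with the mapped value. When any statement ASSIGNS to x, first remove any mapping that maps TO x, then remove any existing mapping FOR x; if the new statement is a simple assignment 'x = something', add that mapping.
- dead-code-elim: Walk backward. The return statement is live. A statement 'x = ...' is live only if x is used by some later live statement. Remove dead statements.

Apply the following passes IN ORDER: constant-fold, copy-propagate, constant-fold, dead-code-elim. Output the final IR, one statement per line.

Initial IR:
  d = 7
  t = d
  c = d
  u = 4 * 0
  return c
After constant-fold (5 stmts):
  d = 7
  t = d
  c = d
  u = 0
  return c
After copy-propagate (5 stmts):
  d = 7
  t = 7
  c = 7
  u = 0
  return 7
After constant-fold (5 stmts):
  d = 7
  t = 7
  c = 7
  u = 0
  return 7
After dead-code-elim (1 stmts):
  return 7

Answer: return 7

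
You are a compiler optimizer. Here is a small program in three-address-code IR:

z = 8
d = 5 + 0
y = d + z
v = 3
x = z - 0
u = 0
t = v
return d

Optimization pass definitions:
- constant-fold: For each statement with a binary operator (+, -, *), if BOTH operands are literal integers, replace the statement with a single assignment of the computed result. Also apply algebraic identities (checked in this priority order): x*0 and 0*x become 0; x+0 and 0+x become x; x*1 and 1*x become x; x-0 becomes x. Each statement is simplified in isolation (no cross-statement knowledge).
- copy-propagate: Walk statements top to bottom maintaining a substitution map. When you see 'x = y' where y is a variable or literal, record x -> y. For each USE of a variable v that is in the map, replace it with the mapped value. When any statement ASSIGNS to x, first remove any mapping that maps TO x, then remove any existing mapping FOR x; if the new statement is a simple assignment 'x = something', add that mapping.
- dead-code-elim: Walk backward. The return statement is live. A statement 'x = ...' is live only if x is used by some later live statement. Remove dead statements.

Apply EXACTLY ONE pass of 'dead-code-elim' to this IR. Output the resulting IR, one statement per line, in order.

Answer: d = 5 + 0
return d

Derivation:
Applying dead-code-elim statement-by-statement:
  [8] return d  -> KEEP (return); live=['d']
  [7] t = v  -> DEAD (t not live)
  [6] u = 0  -> DEAD (u not live)
  [5] x = z - 0  -> DEAD (x not live)
  [4] v = 3  -> DEAD (v not live)
  [3] y = d + z  -> DEAD (y not live)
  [2] d = 5 + 0  -> KEEP; live=[]
  [1] z = 8  -> DEAD (z not live)
Result (2 stmts):
  d = 5 + 0
  return d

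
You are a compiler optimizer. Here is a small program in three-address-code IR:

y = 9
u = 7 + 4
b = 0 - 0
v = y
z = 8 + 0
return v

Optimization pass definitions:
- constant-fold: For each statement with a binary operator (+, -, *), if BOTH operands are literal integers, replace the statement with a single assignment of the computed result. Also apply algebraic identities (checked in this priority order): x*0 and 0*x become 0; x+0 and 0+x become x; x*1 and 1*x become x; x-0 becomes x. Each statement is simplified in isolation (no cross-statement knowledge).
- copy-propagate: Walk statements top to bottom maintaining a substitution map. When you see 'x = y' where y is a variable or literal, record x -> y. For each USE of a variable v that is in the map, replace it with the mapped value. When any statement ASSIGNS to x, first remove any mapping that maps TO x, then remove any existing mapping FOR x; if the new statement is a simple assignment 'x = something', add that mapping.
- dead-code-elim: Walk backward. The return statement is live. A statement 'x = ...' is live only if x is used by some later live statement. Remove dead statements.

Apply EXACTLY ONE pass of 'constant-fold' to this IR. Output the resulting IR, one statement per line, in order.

Applying constant-fold statement-by-statement:
  [1] y = 9  (unchanged)
  [2] u = 7 + 4  -> u = 11
  [3] b = 0 - 0  -> b = 0
  [4] v = y  (unchanged)
  [5] z = 8 + 0  -> z = 8
  [6] return v  (unchanged)
Result (6 stmts):
  y = 9
  u = 11
  b = 0
  v = y
  z = 8
  return v

Answer: y = 9
u = 11
b = 0
v = y
z = 8
return v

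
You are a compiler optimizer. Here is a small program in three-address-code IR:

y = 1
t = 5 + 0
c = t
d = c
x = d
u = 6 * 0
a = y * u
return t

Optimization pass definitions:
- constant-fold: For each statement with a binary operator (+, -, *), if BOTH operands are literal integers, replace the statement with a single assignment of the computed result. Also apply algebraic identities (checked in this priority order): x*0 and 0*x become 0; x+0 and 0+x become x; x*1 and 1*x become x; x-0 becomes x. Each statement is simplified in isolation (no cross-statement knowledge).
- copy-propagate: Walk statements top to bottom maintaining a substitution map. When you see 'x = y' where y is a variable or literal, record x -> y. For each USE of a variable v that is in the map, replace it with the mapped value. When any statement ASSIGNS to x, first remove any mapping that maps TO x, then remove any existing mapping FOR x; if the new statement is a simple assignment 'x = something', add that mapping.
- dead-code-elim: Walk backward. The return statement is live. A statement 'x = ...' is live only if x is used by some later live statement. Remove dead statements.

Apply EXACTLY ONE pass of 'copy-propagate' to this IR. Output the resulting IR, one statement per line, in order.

Applying copy-propagate statement-by-statement:
  [1] y = 1  (unchanged)
  [2] t = 5 + 0  (unchanged)
  [3] c = t  (unchanged)
  [4] d = c  -> d = t
  [5] x = d  -> x = t
  [6] u = 6 * 0  (unchanged)
  [7] a = y * u  -> a = 1 * u
  [8] return t  (unchanged)
Result (8 stmts):
  y = 1
  t = 5 + 0
  c = t
  d = t
  x = t
  u = 6 * 0
  a = 1 * u
  return t

Answer: y = 1
t = 5 + 0
c = t
d = t
x = t
u = 6 * 0
a = 1 * u
return t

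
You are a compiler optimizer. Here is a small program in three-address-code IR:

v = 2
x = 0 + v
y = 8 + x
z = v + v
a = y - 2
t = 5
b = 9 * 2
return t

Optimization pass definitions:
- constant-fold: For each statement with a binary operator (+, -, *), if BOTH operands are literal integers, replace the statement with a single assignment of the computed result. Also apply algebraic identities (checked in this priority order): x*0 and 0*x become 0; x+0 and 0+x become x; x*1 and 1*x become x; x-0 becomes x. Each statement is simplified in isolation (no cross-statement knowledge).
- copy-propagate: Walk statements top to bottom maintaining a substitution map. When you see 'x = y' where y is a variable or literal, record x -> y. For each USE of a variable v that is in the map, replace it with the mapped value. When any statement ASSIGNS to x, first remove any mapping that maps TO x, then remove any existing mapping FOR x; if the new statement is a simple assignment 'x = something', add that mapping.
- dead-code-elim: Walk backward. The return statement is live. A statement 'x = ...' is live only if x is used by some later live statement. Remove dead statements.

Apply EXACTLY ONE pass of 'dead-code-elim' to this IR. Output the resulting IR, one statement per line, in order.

Applying dead-code-elim statement-by-statement:
  [8] return t  -> KEEP (return); live=['t']
  [7] b = 9 * 2  -> DEAD (b not live)
  [6] t = 5  -> KEEP; live=[]
  [5] a = y - 2  -> DEAD (a not live)
  [4] z = v + v  -> DEAD (z not live)
  [3] y = 8 + x  -> DEAD (y not live)
  [2] x = 0 + v  -> DEAD (x not live)
  [1] v = 2  -> DEAD (v not live)
Result (2 stmts):
  t = 5
  return t

Answer: t = 5
return t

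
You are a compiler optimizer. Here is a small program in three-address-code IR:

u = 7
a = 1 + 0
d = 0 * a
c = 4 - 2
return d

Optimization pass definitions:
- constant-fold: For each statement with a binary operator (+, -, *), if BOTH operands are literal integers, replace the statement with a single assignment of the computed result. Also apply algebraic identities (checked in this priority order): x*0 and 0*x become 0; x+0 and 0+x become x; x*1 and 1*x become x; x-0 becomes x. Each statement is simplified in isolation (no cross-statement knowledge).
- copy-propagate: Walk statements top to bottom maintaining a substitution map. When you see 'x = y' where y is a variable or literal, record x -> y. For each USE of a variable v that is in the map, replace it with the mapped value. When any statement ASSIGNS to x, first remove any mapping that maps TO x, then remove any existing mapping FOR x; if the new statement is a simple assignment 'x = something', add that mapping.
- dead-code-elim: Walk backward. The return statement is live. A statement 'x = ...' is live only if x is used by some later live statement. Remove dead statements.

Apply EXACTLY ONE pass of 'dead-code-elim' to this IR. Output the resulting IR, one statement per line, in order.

Applying dead-code-elim statement-by-statement:
  [5] return d  -> KEEP (return); live=['d']
  [4] c = 4 - 2  -> DEAD (c not live)
  [3] d = 0 * a  -> KEEP; live=['a']
  [2] a = 1 + 0  -> KEEP; live=[]
  [1] u = 7  -> DEAD (u not live)
Result (3 stmts):
  a = 1 + 0
  d = 0 * a
  return d

Answer: a = 1 + 0
d = 0 * a
return d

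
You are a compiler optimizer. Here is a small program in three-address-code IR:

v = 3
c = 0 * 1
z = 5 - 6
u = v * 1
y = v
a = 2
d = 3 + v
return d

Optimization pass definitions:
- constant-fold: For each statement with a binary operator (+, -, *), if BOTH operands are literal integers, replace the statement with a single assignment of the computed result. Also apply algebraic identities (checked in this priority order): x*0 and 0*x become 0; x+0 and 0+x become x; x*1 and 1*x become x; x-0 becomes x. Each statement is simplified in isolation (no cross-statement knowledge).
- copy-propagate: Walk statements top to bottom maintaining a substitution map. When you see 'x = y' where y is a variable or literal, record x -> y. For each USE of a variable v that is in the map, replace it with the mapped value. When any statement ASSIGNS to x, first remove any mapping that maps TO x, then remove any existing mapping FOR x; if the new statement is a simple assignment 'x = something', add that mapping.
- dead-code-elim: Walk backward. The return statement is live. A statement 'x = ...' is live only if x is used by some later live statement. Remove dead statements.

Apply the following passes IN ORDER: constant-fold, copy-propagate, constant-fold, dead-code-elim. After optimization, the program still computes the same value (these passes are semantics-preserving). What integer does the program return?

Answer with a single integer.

Initial IR:
  v = 3
  c = 0 * 1
  z = 5 - 6
  u = v * 1
  y = v
  a = 2
  d = 3 + v
  return d
After constant-fold (8 stmts):
  v = 3
  c = 0
  z = -1
  u = v
  y = v
  a = 2
  d = 3 + v
  return d
After copy-propagate (8 stmts):
  v = 3
  c = 0
  z = -1
  u = 3
  y = 3
  a = 2
  d = 3 + 3
  return d
After constant-fold (8 stmts):
  v = 3
  c = 0
  z = -1
  u = 3
  y = 3
  a = 2
  d = 6
  return d
After dead-code-elim (2 stmts):
  d = 6
  return d
Evaluate:
  v = 3  =>  v = 3
  c = 0 * 1  =>  c = 0
  z = 5 - 6  =>  z = -1
  u = v * 1  =>  u = 3
  y = v  =>  y = 3
  a = 2  =>  a = 2
  d = 3 + v  =>  d = 6
  return d = 6

Answer: 6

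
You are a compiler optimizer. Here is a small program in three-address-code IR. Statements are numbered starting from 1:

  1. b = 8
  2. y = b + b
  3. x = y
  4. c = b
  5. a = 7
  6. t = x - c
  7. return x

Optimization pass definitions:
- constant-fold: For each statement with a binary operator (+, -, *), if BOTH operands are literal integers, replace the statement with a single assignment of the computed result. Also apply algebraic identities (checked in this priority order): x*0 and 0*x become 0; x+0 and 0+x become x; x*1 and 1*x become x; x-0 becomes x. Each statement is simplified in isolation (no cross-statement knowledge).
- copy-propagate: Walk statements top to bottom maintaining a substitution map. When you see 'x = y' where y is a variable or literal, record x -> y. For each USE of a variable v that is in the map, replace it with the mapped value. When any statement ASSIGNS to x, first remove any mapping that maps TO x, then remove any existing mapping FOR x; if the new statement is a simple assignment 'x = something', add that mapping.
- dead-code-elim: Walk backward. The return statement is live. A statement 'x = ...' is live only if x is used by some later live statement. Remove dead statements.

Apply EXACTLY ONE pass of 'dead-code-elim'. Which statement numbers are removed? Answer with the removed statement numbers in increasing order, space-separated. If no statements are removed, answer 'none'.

Answer: 4 5 6

Derivation:
Backward liveness scan:
Stmt 1 'b = 8': KEEP (b is live); live-in = []
Stmt 2 'y = b + b': KEEP (y is live); live-in = ['b']
Stmt 3 'x = y': KEEP (x is live); live-in = ['y']
Stmt 4 'c = b': DEAD (c not in live set ['x'])
Stmt 5 'a = 7': DEAD (a not in live set ['x'])
Stmt 6 't = x - c': DEAD (t not in live set ['x'])
Stmt 7 'return x': KEEP (return); live-in = ['x']
Removed statement numbers: [4, 5, 6]
Surviving IR:
  b = 8
  y = b + b
  x = y
  return x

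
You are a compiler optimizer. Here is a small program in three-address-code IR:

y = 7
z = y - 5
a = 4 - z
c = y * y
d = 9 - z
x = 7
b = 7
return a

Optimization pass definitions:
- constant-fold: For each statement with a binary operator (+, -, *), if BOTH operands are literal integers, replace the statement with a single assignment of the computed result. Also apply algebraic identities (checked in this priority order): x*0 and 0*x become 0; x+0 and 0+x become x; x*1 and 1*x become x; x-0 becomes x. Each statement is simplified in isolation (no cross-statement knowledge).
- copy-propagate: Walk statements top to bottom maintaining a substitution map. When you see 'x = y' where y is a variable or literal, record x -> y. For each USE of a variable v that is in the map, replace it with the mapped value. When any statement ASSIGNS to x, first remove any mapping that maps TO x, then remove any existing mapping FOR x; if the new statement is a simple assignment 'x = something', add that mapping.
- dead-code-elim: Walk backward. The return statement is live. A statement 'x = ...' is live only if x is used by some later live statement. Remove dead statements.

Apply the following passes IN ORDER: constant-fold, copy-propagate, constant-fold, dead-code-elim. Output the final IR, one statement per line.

Initial IR:
  y = 7
  z = y - 5
  a = 4 - z
  c = y * y
  d = 9 - z
  x = 7
  b = 7
  return a
After constant-fold (8 stmts):
  y = 7
  z = y - 5
  a = 4 - z
  c = y * y
  d = 9 - z
  x = 7
  b = 7
  return a
After copy-propagate (8 stmts):
  y = 7
  z = 7 - 5
  a = 4 - z
  c = 7 * 7
  d = 9 - z
  x = 7
  b = 7
  return a
After constant-fold (8 stmts):
  y = 7
  z = 2
  a = 4 - z
  c = 49
  d = 9 - z
  x = 7
  b = 7
  return a
After dead-code-elim (3 stmts):
  z = 2
  a = 4 - z
  return a

Answer: z = 2
a = 4 - z
return a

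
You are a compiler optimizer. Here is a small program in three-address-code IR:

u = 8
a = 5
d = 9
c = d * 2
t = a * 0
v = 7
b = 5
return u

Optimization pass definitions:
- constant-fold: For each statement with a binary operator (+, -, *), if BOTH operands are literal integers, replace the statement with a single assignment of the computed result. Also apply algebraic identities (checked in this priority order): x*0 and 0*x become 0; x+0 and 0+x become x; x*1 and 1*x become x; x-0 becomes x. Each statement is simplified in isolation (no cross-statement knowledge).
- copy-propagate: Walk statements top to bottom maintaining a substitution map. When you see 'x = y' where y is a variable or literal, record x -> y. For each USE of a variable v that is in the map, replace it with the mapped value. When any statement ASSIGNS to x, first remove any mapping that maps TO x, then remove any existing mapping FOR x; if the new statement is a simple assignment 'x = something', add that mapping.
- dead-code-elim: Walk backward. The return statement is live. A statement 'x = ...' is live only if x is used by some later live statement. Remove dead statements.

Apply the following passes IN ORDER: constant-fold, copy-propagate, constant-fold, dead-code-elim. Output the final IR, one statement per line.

Initial IR:
  u = 8
  a = 5
  d = 9
  c = d * 2
  t = a * 0
  v = 7
  b = 5
  return u
After constant-fold (8 stmts):
  u = 8
  a = 5
  d = 9
  c = d * 2
  t = 0
  v = 7
  b = 5
  return u
After copy-propagate (8 stmts):
  u = 8
  a = 5
  d = 9
  c = 9 * 2
  t = 0
  v = 7
  b = 5
  return 8
After constant-fold (8 stmts):
  u = 8
  a = 5
  d = 9
  c = 18
  t = 0
  v = 7
  b = 5
  return 8
After dead-code-elim (1 stmts):
  return 8

Answer: return 8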